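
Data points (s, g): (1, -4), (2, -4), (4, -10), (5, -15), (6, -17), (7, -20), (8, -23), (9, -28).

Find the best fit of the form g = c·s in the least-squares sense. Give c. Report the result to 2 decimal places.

c = -2.92

From the data, Σs·s = 276.
Moment sums: Σs·g = -805.
So XᵀX·[c]ᵀ = Xᵀg: [[276]]·[c]ᵀ = [-805]ᵀ.
Hence c = -805 / 276 ≈ -2.91667.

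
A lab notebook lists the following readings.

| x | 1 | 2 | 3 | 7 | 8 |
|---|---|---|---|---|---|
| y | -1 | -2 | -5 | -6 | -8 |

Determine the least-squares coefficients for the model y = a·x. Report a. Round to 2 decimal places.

a = -0.99

Compute the Gram sums: Σx·x = 127.
And Σx·y = -126.
Hence a = -126 / 127 ≈ -0.992126.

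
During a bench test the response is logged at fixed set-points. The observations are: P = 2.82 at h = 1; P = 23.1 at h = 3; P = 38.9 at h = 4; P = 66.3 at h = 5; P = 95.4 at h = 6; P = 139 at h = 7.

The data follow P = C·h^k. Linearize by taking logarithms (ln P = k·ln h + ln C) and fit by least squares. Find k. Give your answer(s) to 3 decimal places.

Taking logs, ln P = k·ln h + ln C, so regress ln P on ln h.
Sums: Σln h = 7.8320, Σ(ln h)² = 12.7160, Σln P = 21.5243, Σln h·ln P = 33.0440.
Normal system: [[12.7160, 7.8320]; [7.8320, 6]]·[k, ln C]ᵀ = [33.0440, 21.5243]ᵀ.
Solving (det = 14.9557): k = 1.98488, ln C = 0.99645.

k = 1.985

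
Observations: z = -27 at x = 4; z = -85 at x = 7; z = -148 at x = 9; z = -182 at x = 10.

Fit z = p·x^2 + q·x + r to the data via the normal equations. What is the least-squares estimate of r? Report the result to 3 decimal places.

r = -7.000

With design matrix A, AᵀA = [[19218, 2136, 246]; [2136, 246, 30]; [246, 30, 4]] and Aᵀz = [-34785, -3855, -442]ᵀ.
Row-reducing yields p = -139/66, q = 229/66, r = -7.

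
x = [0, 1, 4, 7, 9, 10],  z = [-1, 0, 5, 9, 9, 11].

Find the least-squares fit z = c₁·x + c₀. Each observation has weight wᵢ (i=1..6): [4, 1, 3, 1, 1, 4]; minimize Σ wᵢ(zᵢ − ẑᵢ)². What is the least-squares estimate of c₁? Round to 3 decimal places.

c₁ = 1.190

Compute the Gram sums: Σwᵢ·x·x = 579, Σwᵢ·x = 69, Σwᵢ·1 = 14.
For AᵀWz: Σwᵢ·x·z = 644, Σwᵢ·z = 73.
Normal equations: [[579, 69]; [69, 14]]·[c₁, c₀]ᵀ = [644, 73]ᵀ.
Eliminating c₀: 14·(row 1) − 69·(row 2) gives 3345·c₁ = 14·644 − 69·73 = 3979, so c₁ = 3979/3345.
Then c₀ = (73 − 69·(3979/3345))/14 = -723/1115.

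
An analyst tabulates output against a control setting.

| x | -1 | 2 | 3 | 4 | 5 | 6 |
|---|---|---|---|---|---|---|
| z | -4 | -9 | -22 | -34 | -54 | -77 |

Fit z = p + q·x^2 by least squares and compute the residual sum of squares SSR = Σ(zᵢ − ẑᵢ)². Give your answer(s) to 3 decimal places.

Entries of MᵀM: Σ1 = 6, Σx^2 = 91, Σx^2·x^2 = 2275.
For Mᵀz: Σz = -200, Σx^2·z = -4904.
So MᵀM·[p, q]ᵀ = Mᵀz: [[6, 91]; [91, 2275]]·[p, q]ᵀ = [-200, -4904]ᵀ.
det = 6·2275 − 91² = 5369.
p = ((-200)·2275 − 91·(-4904))/5369 = -96/59; q = (6·(-4904) − 91·(-200))/5369 = -11224/5369.
Residuals: -1516/5369, 5311/5369, -8366/5369, 5774/5369, -10/91, -613/5369; SSR = 25062/5369.

SSR = 4.668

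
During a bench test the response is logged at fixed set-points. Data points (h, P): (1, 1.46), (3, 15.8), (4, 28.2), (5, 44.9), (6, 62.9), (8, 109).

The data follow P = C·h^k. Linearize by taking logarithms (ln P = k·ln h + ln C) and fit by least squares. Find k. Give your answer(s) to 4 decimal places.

Linearized form: ln P = k·ln h + ln C. From the 6 transformed points,
Σln h = 7.9655, Σ(ln h)² = 13.2535, Σln P = 19.1151, Σln h·ln P = 30.9605.
Equations: 13.2535·k + 7.9655·ln C = 30.9605;  7.9655·k + 6·ln C = 19.1151.
Δ = 13.2535·6 − (7.9655)² = 16.0713; k = (30.9605·6 − 7.9655·19.1151)/16.0713 = 2.08452, ln C = (13.2535·19.1151 − 7.9655·30.9605)/16.0713 = 0.41846.

k = 2.0845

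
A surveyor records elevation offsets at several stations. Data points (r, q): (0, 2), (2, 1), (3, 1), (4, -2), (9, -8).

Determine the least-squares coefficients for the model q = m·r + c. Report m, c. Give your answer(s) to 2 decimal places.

m = -1.18, c = 3.05

Normal-equation sums: Σr·r = 110, Σr = 18, Σ1 = 5.
For Mᵀq: Σr·q = -75, Σq = -6.
MᵀM·[m, c]ᵀ = Mᵀq becomes [[110, 18]; [18, 5]]·[m, c]ᵀ = [-75, -6]ᵀ.
Eliminating c: 5·(row 1) − 18·(row 2) gives 226·m = 5·(-75) − 18·(-6) = -267, so m = -267/226.
Then c = ((-6) − 18·(-267/226))/5 = 345/113.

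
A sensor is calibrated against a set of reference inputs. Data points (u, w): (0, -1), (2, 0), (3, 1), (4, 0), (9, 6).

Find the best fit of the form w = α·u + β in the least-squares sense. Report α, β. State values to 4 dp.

α = 0.7832, β = -1.6195

Forming AᵀA = [[110, 18]; [18, 5]] and Aᵀw = [57, 6]ᵀ gives AᵀA·[α, β]ᵀ = Aᵀw.
Determinant 110·5 − 18² = 226.
α = (57·5 − 18·6)/226 = 177/226; β = (110·6 − 18·57)/226 = -183/113.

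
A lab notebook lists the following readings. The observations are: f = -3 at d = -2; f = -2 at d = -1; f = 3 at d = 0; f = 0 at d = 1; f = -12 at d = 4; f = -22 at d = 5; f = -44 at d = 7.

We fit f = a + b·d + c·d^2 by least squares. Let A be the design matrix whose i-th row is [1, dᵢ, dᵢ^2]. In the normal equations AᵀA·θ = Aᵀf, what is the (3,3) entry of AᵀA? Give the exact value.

3300

Row 3 ↔ basis d^2, column 3 ↔ basis d^2, so (AᵀA)_{3,3} = Σᵢ (d^2)·(d^2) = (4)·(4) + (1)·(1) + (0)·(0) + (1)·(1) + (16)·(16) + (25)·(25) + (49)·(49) = 3300.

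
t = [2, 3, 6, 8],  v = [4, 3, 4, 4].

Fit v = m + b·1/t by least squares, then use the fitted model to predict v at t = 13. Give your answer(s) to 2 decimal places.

v̂ = 3.87

With design matrix X, XᵀX = [[4, 9/8]; [9/8, 233/576]] and Xᵀv = [15, 25/6]ᵀ.
Determinant 4·(233/576) − (9/8)² = 203/576.
m = (15·(233/576) − (9/8)·(25/6))/(203/576) = 795/203; b = (4·(25/6) − (9/8)·15)/(203/576) = -120/203.
At t = 13: v̂ = (795/203)·(1) + (-120/203)·(1/13) = 10215/2639.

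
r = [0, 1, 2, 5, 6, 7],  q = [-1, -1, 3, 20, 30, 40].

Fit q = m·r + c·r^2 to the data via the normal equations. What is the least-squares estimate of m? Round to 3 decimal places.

m = -0.497

Entries of XᵀX: Σr·r = 115, Σr·r^2 = 693, Σr^2·r^2 = 4339.
Moment sums: Σr·q = 565, Σr^2·q = 3551.
Eliminating c: 4339·(row 1) − 693·(row 2) gives 18736·m = 4339·565 − 693·3551 = -9308, so m = -2327/4684.
Then c = (3551 − 693·(-2327/4684))/4339 = 4205/4684.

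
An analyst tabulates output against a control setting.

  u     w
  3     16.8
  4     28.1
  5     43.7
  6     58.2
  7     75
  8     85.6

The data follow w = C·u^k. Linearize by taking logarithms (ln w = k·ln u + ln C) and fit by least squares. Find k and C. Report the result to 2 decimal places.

k = 1.70, C = 2.69

Taking logs, ln w = k·ln u + ln C, so regress ln w on ln u.
Σln u = 9.9115, Σ(ln u)² = 17.0401, Σln w = 22.7656, Σln u·ln w = 38.7392.
Equations: 17.0401·k + 9.9115·ln C = 38.7392;  9.9115·k + 6·ln C = 22.7656.
Slope k = (n·Σln u·ln w − Σln u·Σln w)/(n·Σ(ln u)² − (Σln u)²) = (6·38.7392 − 9.9115·22.7656)/4.0036 = 1.69728; ln C = (Σln w − k·Σln u)/n = 0.99051, so C = exp(0.99051) = 2.69261.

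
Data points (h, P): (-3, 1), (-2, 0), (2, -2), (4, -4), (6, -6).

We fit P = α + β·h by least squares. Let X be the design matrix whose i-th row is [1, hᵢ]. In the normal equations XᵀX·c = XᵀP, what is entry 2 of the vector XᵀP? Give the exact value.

Entry 2 ↔ basis h, so (XᵀP)_{2} = Σᵢ (h)·Pᵢ = (-3)·(1) + (-2)·(0) + (2)·(-2) + (4)·(-4) + (6)·(-6) = -59.

-59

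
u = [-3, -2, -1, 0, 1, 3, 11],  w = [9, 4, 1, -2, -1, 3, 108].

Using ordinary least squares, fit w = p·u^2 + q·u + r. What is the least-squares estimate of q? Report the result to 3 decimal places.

Sums needed: Σu^2·u^2 = 14821, Σu^2·u = 1323, Σu^2 = 145, Σu·u = 145, Σu = 9, Σ1 = 7.
Moment sums: Σu^2·w = 13192, Σu·w = 1160, Σw = 122.
Row-reducing yields p = 494993/498729, q = -9155/9779, r = -960986/498729.

q = -0.936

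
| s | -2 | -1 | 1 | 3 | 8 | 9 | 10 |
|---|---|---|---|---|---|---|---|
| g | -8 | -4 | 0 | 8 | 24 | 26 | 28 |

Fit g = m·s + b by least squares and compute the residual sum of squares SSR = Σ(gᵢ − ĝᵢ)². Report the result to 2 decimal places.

Setting ∂/∂m … = 0 gives: 260·m + 28·b = 750;  28·m + 7·b = 74.
Δ = 260·7 − 28² = 1036.
m = (750·7 − 28·74)/1036 = 227/74; b = (260·74 − 28·750)/1036 = -440/259.
Residuals: -43/259, 397/518, -709/518, 257/518, 300/259, 47/518, -253/259; SSR = 1305/259.

SSR = 5.04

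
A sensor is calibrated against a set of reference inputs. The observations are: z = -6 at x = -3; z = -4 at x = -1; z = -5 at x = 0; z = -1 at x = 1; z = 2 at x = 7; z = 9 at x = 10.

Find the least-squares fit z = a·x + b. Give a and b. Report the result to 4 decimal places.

a = 1.0733, b = -3.3377

The normal equations are: 160·a + 14·b = 125;  14·a + 6·b = -5.
(Σx·x = 160, Σx = 14, Σ1 = 6, Σx·z = 125, Σz = -5.)
Eliminating b: 6·(row 1) − 14·(row 2) gives 764·a = 6·125 − 14·(-5) = 820, so a = 205/191.
Then b = ((-5) − 14·(205/191))/6 = -1275/382.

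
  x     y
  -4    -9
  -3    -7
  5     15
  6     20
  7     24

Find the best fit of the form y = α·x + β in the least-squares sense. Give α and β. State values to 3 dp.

α = 2.937, β = 2.139

Forming MᵀM = [[135, 11]; [11, 5]] and Mᵀy = [420, 43]ᵀ gives MᵀM·[α, β]ᵀ = Mᵀy.
Eliminating β: 5·(row 1) − 11·(row 2) gives 554·α = 5·420 − 11·43 = 1627, so α = 1627/554.
Then β = (43 − 11·(1627/554))/5 = 1185/554.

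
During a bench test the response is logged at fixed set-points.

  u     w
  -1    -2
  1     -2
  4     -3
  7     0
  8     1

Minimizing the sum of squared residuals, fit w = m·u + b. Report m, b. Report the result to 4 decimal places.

m = 0.3197, b = -2.4150

Forming XᵀX = [[131, 19]; [19, 5]] and Xᵀw = [-4, -6]ᵀ gives XᵀX·[m, b]ᵀ = Xᵀw.
Determinant 131·5 − 19² = 294.
m = ((-4)·5 − 19·(-6))/294 = 47/147; b = (131·(-6) − 19·(-4))/294 = -355/147.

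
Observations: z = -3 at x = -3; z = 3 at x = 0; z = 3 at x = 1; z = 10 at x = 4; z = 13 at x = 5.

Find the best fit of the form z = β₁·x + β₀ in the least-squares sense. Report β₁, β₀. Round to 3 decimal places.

β₁ = 1.956, β₀ = 2.461

Entries of MᵀM: Σx·x = 51, Σx = 7, Σ1 = 5.
Moment sums: Σx·z = 117, Σz = 26.
MᵀM·[β₁, β₀]ᵀ = Mᵀz becomes [[51, 7]; [7, 5]]·[β₁, β₀]ᵀ = [117, 26]ᵀ.
det = 51·5 − 7² = 206.
β₁ = (117·5 − 7·26)/206 = 403/206; β₀ = (51·26 − 7·117)/206 = 507/206.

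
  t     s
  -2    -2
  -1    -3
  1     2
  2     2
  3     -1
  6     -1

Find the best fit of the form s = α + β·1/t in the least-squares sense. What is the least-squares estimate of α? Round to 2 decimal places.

α = -0.72

From the data, Σ1 = 6, Σ1/t = 1/2, Σ1/t·1/t = 95/36.
Right-hand side: Σs = -3, Σ1/t·s = 13/2.
Δ = 6·(95/36) − (1/2)² = 187/12.
α = ((-3)·(95/36) − (1/2)·(13/2))/(187/12) = -134/187; β = (6·(13/2) − (1/2)·(-3))/(187/12) = 486/187.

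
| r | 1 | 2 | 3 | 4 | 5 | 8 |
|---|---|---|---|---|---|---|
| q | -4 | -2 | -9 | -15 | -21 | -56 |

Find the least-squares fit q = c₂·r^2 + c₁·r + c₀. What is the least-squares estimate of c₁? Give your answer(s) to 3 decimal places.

c₁ = 1.200

With design matrix M, MᵀM = [[5075, 737, 119]; [737, 119, 23]; [119, 23, 6]] and Mᵀq = [-4442, -648, -107]ᵀ.
Inverting the 3×3 Gram matrix, [c₂, c₁, c₀]ᵀ = [-1421/1452, 8713/7260, -3659/1210]ᵀ.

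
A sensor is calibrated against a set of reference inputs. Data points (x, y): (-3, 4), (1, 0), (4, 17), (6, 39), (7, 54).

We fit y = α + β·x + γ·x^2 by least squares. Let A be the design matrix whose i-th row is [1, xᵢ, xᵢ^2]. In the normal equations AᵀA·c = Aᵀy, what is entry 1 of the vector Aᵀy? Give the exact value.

Entry 1 ↔ basis 1, so (Aᵀy)_{1} = Σᵢ yᵢ = (1)·(4) + (1)·(0) + (1)·(17) + (1)·(39) + (1)·(54) = 114.

114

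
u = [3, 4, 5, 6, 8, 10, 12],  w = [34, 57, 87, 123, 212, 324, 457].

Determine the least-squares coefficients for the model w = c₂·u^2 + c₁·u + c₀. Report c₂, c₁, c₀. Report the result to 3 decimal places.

c₂ = 2.858, c₁ = 4.269, c₀ = -5.274

With design matrix X, XᵀX = [[37090, 3672, 394]; [3672, 394, 48]; [394, 48, 7]] and Xᵀw = [119597, 11923, 1294]ᵀ.
Row-reducing yields c₂ = 257951/90258, c₁ = 128425/30086, c₀ = -238003/45129.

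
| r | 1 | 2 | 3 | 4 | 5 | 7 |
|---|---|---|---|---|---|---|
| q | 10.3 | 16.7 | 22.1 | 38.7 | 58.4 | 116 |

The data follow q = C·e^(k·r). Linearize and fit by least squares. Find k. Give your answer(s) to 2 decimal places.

k = 0.41

Taking logs, ln q = k·r + ln C, so regress ln q on r.
Σr = 22.0000, Σ(r)² = 104.0000, Σln q = 20.7199, Σr·ln q = 85.4848.
Equations: 104.0000·k + 22.0000·ln C = 85.4848;  22.0000·k + 6·ln C = 20.7199.
Δ = 104.0000·6 − (22.0000)² = 140.0000; k = (85.4848·6 − 22.0000·20.7199)/140.0000 = 0.40765, ln C = (104.0000·20.7199 − 22.0000·85.4848)/140.0000 = 1.95859.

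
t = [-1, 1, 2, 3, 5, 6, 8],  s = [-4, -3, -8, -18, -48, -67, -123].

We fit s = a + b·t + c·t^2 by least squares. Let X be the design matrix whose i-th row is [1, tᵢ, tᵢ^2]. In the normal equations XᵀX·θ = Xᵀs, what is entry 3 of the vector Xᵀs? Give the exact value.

Entry 3 ↔ basis t^2, so (Xᵀs)_{3} = Σᵢ (t^2)·sᵢ = (1)·(-4) + (1)·(-3) + (4)·(-8) + (9)·(-18) + (25)·(-48) + (36)·(-67) + (64)·(-123) = -11685.

-11685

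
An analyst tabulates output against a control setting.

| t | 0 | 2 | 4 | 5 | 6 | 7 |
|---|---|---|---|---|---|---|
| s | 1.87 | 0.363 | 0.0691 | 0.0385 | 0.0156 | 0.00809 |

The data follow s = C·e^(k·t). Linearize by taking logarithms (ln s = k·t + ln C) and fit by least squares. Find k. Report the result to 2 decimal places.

k = -0.78

Linearized form: ln s = k·t + ln C. From the 6 transformed points,
Σt = 24.0000, Σ(t)² = 130.0000, Σln s = -15.2943, Σt·ln s = -87.6838.
Normal system: [[130.0000, 24.0000]; [24.0000, 6]]·[k, ln C]ᵀ = [-87.6838, -15.2943]ᵀ.
Slope k = (n·Σt·ln s − Σt·Σln s)/(n·Σ(t)² − (Σt)²) = (6·-87.6838 − 24.0000·-15.2943)/204.0000 = -0.77960; ln C = (Σln s − k·Σt)/n = 0.56936.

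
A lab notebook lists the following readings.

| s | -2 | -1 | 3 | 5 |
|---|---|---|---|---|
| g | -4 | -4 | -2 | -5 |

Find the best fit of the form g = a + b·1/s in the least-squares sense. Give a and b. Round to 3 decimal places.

a = -3.603, b = 0.607

Sums needed: Σ1 = 4, Σ1/s = -29/30, Σ1/s·1/s = 1261/900.
Right-hand side: Σg = -15, Σ1/s·g = 13/3.
Determinant 4·(1261/900) − (-29/30)² = 467/100.
a = ((-15)·(1261/900) − (-29/30)·(13/3))/(467/100) = -15145/4203; b = (4·(13/3) − (-29/30)·(-15))/(467/100) = 850/1401.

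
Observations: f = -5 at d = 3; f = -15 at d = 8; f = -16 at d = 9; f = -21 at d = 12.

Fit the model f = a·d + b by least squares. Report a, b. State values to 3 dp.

Normal-equation sums: Σd·d = 298, Σd = 32, Σ1 = 4.
For Xᵀf: Σd·f = -531, Σf = -57.
Determinant 298·4 − 32² = 168.
a = ((-531)·4 − 32·(-57))/168 = -25/14; b = (298·(-57) − 32·(-531))/168 = 1/28.

a = -1.786, b = 0.036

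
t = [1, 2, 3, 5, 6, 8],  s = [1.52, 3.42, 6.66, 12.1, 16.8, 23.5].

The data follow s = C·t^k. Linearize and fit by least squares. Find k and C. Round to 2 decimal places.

k = 1.34, C = 1.47

Let Y = ln s. Fitting Y = k·ln t + ln C by least squares:
Σln t = 7.2724, Σ(ln t)² = 11.8122, Σln s = 12.0161, Σln t·ln s = 18.5681.
Equations: 11.8122·k + 7.2724·ln C = 18.5681;  7.2724·k + 6·ln C = 12.0161.
Solving (det = 17.9853): k = 1.33571, ln C = 0.38370, so C = exp(0.38370) = 1.46771.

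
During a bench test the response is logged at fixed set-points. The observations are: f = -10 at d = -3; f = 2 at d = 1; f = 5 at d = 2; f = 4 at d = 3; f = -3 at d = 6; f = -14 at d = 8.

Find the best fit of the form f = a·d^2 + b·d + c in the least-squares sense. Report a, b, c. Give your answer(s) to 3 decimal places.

Forming XᵀX = [[5571, 737, 123]; [737, 123, 17]; [123, 17, 6]] and Xᵀf = [-1036, -76, -16]ᵀ gives XᵀX·[a, b, c]ᵀ = Xᵀf.
Row-reducing yields a = -10267/19318, b = 45385/19318, c = 1168/743.

a = -0.531, b = 2.349, c = 1.572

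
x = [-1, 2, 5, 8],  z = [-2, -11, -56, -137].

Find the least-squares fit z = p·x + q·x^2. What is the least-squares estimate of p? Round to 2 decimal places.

p = -1.19

Setting ∂/∂p … = 0 gives: 94·p + 644·q = -1396;  644·p + 4738·q = -10214.
(Σx·x = 94, Σx·x^2 = 644, Σx^2·x^2 = 4738, Σx·z = -1396, Σx^2·z = -10214.)
Eliminating q: 4738·(row 1) − 644·(row 2) gives 30636·p = 4738·(-1396) − 644·(-10214) = -36432, so p = -44/37.
Then q = ((-10214) − 644·(-44/37))/4738 = -1697/851.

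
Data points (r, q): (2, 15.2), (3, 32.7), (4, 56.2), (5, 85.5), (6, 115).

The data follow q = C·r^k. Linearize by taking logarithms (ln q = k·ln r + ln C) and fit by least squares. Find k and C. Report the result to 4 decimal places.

Linearized form: ln q = k·ln r + ln C. From the 5 transformed points,
Σln r = 6.5793, Σ(ln r)² = 9.4099, Σln q = 19.4310, Σln r·ln q = 26.9642.
Equations: 9.4099·k + 6.5793·ln C = 26.9642;  6.5793·k + 5·ln C = 19.4310.
Slope k = (n·Σln r·ln q − Σln r·Σln q)/(n·Σ(ln r)² − (Σln r)²) = (5·26.9642 − 6.5793·19.4310)/3.7630 = 1.85471; ln C = (Σln q − k·Σln r)/n = 1.44568, so C = exp(1.44568) = 4.24475.

k = 1.8547, C = 4.2448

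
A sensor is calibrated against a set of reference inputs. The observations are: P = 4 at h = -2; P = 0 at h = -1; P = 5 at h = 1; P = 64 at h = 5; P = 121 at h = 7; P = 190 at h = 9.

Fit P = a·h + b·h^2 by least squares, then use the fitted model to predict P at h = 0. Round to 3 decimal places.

Compute the Gram sums: Σh·h = 161, Σh·h^2 = 1189, Σh^2·h^2 = 9605.
For XᵀP: Σh·P = 2874, Σh^2·P = 22940.
So XᵀX·[a, b]ᵀ = XᵀP: [[161, 1189]; [1189, 9605]]·[a, b]ᵀ = [2874, 22940]ᵀ.
det = 161·9605 − 1189² = 132684.
a = (2874·9605 − 1189·22940)/132684 = 164555/66342; b = (161·22940 − 1189·2874)/132684 = 138077/66342.
At h = 0: P̂ = (164555/66342)·(0) + (138077/66342)·(0) = 0.

P̂ = 0.000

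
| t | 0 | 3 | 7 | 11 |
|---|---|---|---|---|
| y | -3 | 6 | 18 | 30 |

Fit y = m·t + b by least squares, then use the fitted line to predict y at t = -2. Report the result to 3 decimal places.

ŷ = -9.000

With design matrix X, XᵀX = [[179, 21]; [21, 4]] and Xᵀy = [474, 51]ᵀ.
Determinant 179·4 − 21² = 275.
m = (474·4 − 21·51)/275 = 3; b = (179·51 − 21·474)/275 = -3.
At t = -2: ŷ = (3)·(-2) + (-3)·(1) = -9.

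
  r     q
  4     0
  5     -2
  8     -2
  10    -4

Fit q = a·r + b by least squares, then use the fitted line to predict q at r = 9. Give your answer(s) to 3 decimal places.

q̂ = -3.187

Entries of AᵀA: Σr·r = 205, Σr = 27, Σ1 = 4.
Moment sums: Σr·q = -66, Σq = -8.
Normal equations: [[205, 27]; [27, 4]]·[a, b]ᵀ = [-66, -8]ᵀ.
Eliminating b: 4·(row 1) − 27·(row 2) gives 91·a = 4·(-66) − 27·(-8) = -48, so a = -48/91.
Then b = ((-8) − 27·(-48/91))/4 = 142/91.
At r = 9: q̂ = (-48/91)·(9) + (142/91)·(1) = -290/91.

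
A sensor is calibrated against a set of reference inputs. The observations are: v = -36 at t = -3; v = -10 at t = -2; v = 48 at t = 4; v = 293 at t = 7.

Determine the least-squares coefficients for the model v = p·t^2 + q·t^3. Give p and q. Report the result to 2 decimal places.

With design matrix M, MᵀM = [[2754, 17556]; [17556, 122538]] and Mᵀv = [14761, 104623]ᵀ.
det = 2754·122538 − 17556² = 29256516.
p = (14761·122538 − 17556·104623)/29256516 = -4662995/4876086; q = (2754·104623 − 17556·14761)/29256516 = 4831271/4876086.

p = -0.96, q = 0.99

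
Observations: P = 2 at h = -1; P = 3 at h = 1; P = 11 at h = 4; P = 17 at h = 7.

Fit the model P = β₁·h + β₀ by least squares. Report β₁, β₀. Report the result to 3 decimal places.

Compute the Gram sums: Σh·h = 67, Σh = 11, Σ1 = 4.
Right-hand side: Σh·P = 164, ΣP = 33.
Normal equations: [[67, 11]; [11, 4]]·[β₁, β₀]ᵀ = [164, 33]ᵀ.
Eliminating β₀: 4·(row 1) − 11·(row 2) gives 147·β₁ = 4·164 − 11·33 = 293, so β₁ = 293/147.
Then β₀ = (33 − 11·(293/147))/4 = 407/147.

β₁ = 1.993, β₀ = 2.769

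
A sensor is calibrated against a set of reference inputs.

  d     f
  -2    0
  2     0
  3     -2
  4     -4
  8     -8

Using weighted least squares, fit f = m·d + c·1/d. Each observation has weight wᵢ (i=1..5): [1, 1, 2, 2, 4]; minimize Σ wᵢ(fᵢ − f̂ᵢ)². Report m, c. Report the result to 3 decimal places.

m = -1.075, c = 3.756

The normal equations are: 314·m + 10·c = -300;  10·m + (131/144)·c = -22/3.
Determinant 314·(131/144) − 10² = 13367/72.
m = ((-300)·(131/144) − 10·(-22/3))/(13367/72) = -14370/13367; c = (314·(-22/3) − 10·(-300))/(13367/72) = 50208/13367.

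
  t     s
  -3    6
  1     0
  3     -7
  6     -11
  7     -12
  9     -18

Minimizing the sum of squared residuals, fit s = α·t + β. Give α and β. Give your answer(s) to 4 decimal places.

Forming MᵀM = [[185, 23]; [23, 6]] and Mᵀs = [-351, -42]ᵀ gives MᵀM·[α, β]ᵀ = Mᵀs.
det = 185·6 − 23² = 581.
α = ((-351)·6 − 23·(-42))/581 = -1140/581; β = (185·(-42) − 23·(-351))/581 = 303/581.

α = -1.9621, β = 0.5215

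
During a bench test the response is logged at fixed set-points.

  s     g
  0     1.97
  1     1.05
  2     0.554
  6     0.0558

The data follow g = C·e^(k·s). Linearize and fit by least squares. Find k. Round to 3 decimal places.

With ln gᵢ as the transformed response and sᵢ as the regressor:
Σs = 9.0000, Σ(s)² = 41.0000, Σln g = -2.7497, Σs·ln g = -18.4483.
Equations: 41.0000·k + 9.0000·ln C = -18.4483;  9.0000·k + 4·ln C = -2.7497.
Δ = 41.0000·4 − (9.0000)² = 83.0000; k = (-18.4483·4 − 9.0000·-2.7497)/83.0000 = -0.59091, ln C = (41.0000·-2.7497 − 9.0000·-18.4483)/83.0000 = 0.64211.

k = -0.591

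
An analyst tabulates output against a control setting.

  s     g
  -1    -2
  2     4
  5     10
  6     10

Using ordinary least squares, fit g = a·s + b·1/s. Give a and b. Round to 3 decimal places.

a = 1.796, b = 0.366

Normal-equation sums: Σs·s = 66, Σs·1/s = 4, Σ1/s·1/s = 593/450.
And Σs·g = 120, Σ1/s·g = 23/3.
MᵀM·[a, b]ᵀ = Mᵀg becomes [[66, 4]; [4, 593/450]]·[a, b]ᵀ = [120, 23/3]ᵀ.
Eliminating b: (593/450)·(row 1) − 4·(row 2) gives (5323/75)·a = (593/450)·120 − 4·(23/3) = 1912/15, so a = 9560/5323.
Then b = ((23/3) − 4·(9560/5323))/(593/450) = 1950/5323.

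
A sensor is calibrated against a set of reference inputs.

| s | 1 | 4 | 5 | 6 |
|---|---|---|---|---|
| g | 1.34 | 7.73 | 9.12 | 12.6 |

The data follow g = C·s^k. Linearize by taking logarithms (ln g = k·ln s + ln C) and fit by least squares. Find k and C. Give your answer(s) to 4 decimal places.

k = 1.2328, C = 1.3431

Taking logs, ln g = k·ln s + ln C, so regress ln g on ln s.
Over the data: Σln s = 4.7875, Σ(ln s)² = 7.7225, Σln g = 7.0819, Σln s·ln g = 10.9325.
Normal system: [[7.7225, 4.7875]; [4.7875, 4]]·[k, ln C]ᵀ = [10.9325, 7.0819]ᵀ.
Solving (det = 7.9699): k = 1.23279, ln C = 0.29499, so C = exp(0.29499) = 1.34311.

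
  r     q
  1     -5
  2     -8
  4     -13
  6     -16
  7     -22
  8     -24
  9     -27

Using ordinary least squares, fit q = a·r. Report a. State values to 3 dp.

a = -3.020

Compute the Gram sums: Σr·r = 251.
For Mᵀq: Σr·q = -758.
Normal equations: [[251]]·[a]ᵀ = [-758]ᵀ.
Hence a = -758 / 251 ≈ -3.01992.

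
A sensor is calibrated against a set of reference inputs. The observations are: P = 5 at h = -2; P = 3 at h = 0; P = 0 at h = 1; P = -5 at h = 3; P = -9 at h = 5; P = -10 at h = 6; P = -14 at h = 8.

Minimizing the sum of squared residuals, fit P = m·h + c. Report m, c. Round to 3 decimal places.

m = -2.000, c = 1.714

From the data, Σh·h = 139, Σh = 21, Σ1 = 7.
Moment sums: Σh·P = -242, ΣP = -30.
Δ = 139·7 − 21² = 532.
m = ((-242)·7 − 21·(-30))/532 = -2; c = (139·(-30) − 21·(-242))/532 = 12/7.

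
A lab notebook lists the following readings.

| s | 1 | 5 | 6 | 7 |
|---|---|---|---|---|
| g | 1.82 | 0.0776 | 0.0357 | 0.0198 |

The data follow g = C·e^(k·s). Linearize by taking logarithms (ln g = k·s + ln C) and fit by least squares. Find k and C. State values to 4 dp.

Let Y = ln g. Fitting Y = k·s + ln C by least squares:
AᵀA = [[111.0000, 19.0000]; [19.0000, 4]], rhs = [-59.6322, -9.2120]ᵀ  (here Σs = 19.0000, Σ(s)² = 111.0000, Σln g = -9.2120, Σs·ln g = -59.6322).
Slope k = (n·Σs·ln g − Σs·Σln g)/(n·Σ(s)² − (Σs)²) = (4·-59.6322 − 19.0000·-9.2120)/83.0000 = -0.76507; ln C = (Σln g − k·Σs)/n = 1.33105, so C = exp(1.33105) = 3.78503.

k = -0.7651, C = 3.7850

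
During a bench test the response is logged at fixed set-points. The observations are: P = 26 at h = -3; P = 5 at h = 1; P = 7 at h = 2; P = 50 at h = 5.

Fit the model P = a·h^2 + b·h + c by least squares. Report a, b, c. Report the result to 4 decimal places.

Normal-equation sums: Σh^2·h^2 = 723, Σh^2·h = 107, Σh^2 = 39, Σh·h = 39, Σh = 5, Σ1 = 4.
Right-hand side: Σh^2·P = 1517, Σh·P = 191, ΣP = 88.
So XᵀX·[a, b, c]ᵀ = XᵀP: [[723, 107, 39]; [107, 39, 5]; [39, 5, 4]]·[a, b, c]ᵀ = [1517, 191, 88]ᵀ.
Row-reducing yields a = 2108/979, b = -1328/979, c = 2645/979.

a = 2.1532, b = -1.3565, c = 2.7017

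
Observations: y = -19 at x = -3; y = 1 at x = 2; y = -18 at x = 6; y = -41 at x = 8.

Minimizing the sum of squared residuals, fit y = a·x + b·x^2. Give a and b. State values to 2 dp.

a = 3.14, b = -1.03

The normal system AᵀA·[a, b]ᵀ = Aᵀy is [[113, 709]; [709, 5489]]·[a, b]ᵀ = [-377, -3439]ᵀ.
Eliminating b: 5489·(row 1) − 709·(row 2) gives 117576·a = 5489·(-377) − 709·(-3439) = 368898, so a = 61483/19596.
Then b = ((-3439) − 709·(61483/19596))/5489 = -20219/19596.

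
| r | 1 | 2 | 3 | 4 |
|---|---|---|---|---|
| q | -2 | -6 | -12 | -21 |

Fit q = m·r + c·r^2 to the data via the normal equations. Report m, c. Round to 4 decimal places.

Normal-equation sums: Σr·r = 30, Σr·r^2 = 100, Σr^2·r^2 = 354.
Right-hand side: Σr·q = -134, Σr^2·q = -470.
So XᵀX·[m, c]ᵀ = Xᵀq: [[30, 100]; [100, 354]]·[m, c]ᵀ = [-134, -470]ᵀ.
Determinant 30·354 − 100² = 620.
m = ((-134)·354 − 100·(-470))/620 = -109/155; c = (30·(-470) − 100·(-134))/620 = -35/31.

m = -0.7032, c = -1.1290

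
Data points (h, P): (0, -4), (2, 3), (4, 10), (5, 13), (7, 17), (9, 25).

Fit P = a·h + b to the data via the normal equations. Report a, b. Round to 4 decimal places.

Sums needed: Σh·h = 175, Σh = 27, Σ1 = 6.
For AᵀP: Σh·P = 455, ΣP = 64.
So AᵀA·[a, b]ᵀ = AᵀP: [[175, 27]; [27, 6]]·[a, b]ᵀ = [455, 64]ᵀ.
Eliminating b: 6·(row 1) − 27·(row 2) gives 321·a = 6·455 − 27·64 = 1002, so a = 334/107.
Then b = (64 − 27·(334/107))/6 = -1085/321.

a = 3.1215, b = -3.3801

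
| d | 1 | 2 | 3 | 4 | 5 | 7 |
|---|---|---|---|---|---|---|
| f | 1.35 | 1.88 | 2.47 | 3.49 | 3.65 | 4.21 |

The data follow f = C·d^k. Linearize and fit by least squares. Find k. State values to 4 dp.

Linearized form: ln f = k·ln d + ln C. From the 6 transformed points,
Over the data: Σln d = 6.7334, Σ(ln d)² = 9.9861, Σln f = 5.8177, Σln d·ln f = 8.0446.
Normal system: [[9.9861, 6.7334]; [6.7334, 6]]·[k, ln C]ᵀ = [8.0446, 5.8177]ᵀ.
Slope k = (n·Σln d·ln f − Σln d·Σln f)/(n·Σ(ln d)² − (Σln d)²) = (6·8.0446 − 6.7334·5.8177)/14.5777 = 0.62390; ln C = (Σln f − k·Σln d)/n = 0.26946.

k = 0.6239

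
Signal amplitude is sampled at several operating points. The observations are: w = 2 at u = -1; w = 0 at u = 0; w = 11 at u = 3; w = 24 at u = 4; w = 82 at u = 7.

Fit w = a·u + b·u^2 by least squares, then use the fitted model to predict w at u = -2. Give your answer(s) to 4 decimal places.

ŵ = 10.9438

Compute the Gram sums: Σu·u = 75, Σu·u^2 = 433, Σu^2·u^2 = 2739.
Moment sums: Σu·w = 701, Σu^2·w = 4503.
So XᵀX·[a, b]ᵀ = Xᵀw: [[75, 433]; [433, 2739]]·[a, b]ᵀ = [701, 4503]ᵀ.
Eliminating b: 2739·(row 1) − 433·(row 2) gives 17936·a = 2739·701 − 433·4503 = -29760, so a = -1860/1121.
Then b = (4503 − 433·(-1860/1121))/2739 = 2137/1121.
At u = -2: ŵ = (-1860/1121)·(-2) + (2137/1121)·(4) = 12268/1121.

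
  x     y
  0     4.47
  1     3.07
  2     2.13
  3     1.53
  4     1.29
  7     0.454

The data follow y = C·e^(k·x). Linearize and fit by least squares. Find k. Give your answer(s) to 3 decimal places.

k = -0.320

Let Y = ln y. Fitting Y = k·x + ln C by least squares:
Sums: Σx = 17.0000, Σ(x)² = 79.0000, Σln y = 3.2654, Σx·ln y = -0.5993.
Normal system: [[79.0000, 17.0000]; [17.0000, 6]]·[k, ln C]ᵀ = [-0.5993, 3.2654]ᵀ.
Solving (det = 185.0000): k = -0.31950, ln C = 1.44950.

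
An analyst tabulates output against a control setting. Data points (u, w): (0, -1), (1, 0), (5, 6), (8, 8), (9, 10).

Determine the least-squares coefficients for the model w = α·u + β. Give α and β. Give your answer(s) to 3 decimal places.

From the data, Σu·u = 171, Σu = 23, Σ1 = 5.
Right-hand side: Σu·w = 184, Σw = 23.
Normal equations: [[171, 23]; [23, 5]]·[α, β]ᵀ = [184, 23]ᵀ.
Eliminating β: 5·(row 1) − 23·(row 2) gives 326·α = 5·184 − 23·23 = 391, so α = 391/326.
Then β = (23 − 23·(391/326))/5 = -299/326.

α = 1.199, β = -0.917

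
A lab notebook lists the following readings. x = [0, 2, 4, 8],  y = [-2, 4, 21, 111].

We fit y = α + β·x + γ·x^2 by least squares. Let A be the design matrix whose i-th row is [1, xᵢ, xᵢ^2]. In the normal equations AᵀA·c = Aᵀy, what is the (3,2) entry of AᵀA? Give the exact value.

584

Row 3 ↔ basis x^2, column 2 ↔ basis x, so (AᵀA)_{3,2} = Σᵢ (x^2)·(x) = (0)·(0) + (4)·(2) + (16)·(4) + (64)·(8) = 584.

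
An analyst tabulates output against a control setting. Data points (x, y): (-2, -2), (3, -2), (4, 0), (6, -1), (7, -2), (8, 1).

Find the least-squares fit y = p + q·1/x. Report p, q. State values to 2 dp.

With design matrix M, MᵀM = [[6, 29/56]; [29/56, 13757/28224]] and Mᵀy = [-6, 1/168]ᵀ.
Δ = 6·(13757/28224) − (29/56)² = 24991/9408.
p = ((-6)·(13757/28224) − (29/56)·(1/168))/(24991/9408) = -27543/24991; q = (6·(1/168) − (29/56)·(-6))/(24991/9408) = 29568/24991.

p = -1.10, q = 1.18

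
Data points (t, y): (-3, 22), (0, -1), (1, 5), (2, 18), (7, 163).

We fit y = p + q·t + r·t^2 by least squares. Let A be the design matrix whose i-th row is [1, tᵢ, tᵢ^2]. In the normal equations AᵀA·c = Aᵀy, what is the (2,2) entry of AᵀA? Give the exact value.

Row 2 ↔ basis t, column 2 ↔ basis t, so (AᵀA)_{2,2} = Σᵢ (t)·(t) = (-3)·(-3) + (0)·(0) + (1)·(1) + (2)·(2) + (7)·(7) = 63.

63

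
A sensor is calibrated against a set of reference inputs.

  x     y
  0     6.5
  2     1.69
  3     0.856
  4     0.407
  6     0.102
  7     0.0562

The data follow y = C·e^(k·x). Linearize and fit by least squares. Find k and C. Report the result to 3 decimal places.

Linearized form: ln y = k·x + ln C. From the 6 transformed points,
Σx = 22.0000, Σ(x)² = 114.0000, Σln y = -3.8195, Σx·ln y = -36.8613.
Equations: 114.0000·k + 22.0000·ln C = -36.8613;  22.0000·k + 6·ln C = -3.8195.
Δ = 114.0000·6 − (22.0000)² = 200.0000; k = (-36.8613·6 − 22.0000·-3.8195)/200.0000 = -0.68569, ln C = (114.0000·-3.8195 − 22.0000·-36.8613)/200.0000 = 1.87762, so C = exp(1.87762) = 6.53794.

k = -0.686, C = 6.538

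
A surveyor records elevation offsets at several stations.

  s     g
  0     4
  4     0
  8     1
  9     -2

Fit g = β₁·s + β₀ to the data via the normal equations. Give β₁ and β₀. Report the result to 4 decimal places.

β₁ = -0.5074, β₀ = 3.4138

Sums needed: Σs·s = 161, Σs = 21, Σ1 = 4.
Moment sums: Σs·g = -10, Σg = 3.
Determinant 161·4 − 21² = 203.
β₁ = ((-10)·4 − 21·3)/203 = -103/203; β₀ = (161·3 − 21·(-10))/203 = 99/29.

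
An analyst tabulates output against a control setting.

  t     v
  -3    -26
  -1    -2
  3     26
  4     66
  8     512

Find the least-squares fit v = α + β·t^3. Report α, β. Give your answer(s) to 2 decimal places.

α = 0.22, β = 1.00

With design matrix X, XᵀX = [[5, 575]; [575, 267699]] and Xᵀv = [576, 267774]ᵀ.
det = 5·267699 − 575² = 1007870.
α = (576·267699 − 575·267774)/1007870 = 112287/503935; β = (5·267774 − 575·576)/1007870 = 100767/100787.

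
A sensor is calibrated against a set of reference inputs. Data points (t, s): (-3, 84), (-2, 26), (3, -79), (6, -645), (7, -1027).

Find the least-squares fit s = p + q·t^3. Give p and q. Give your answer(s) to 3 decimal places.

Normal-equation sums: Σ1 = 5, Σt^3 = 551, Σt^3·t^3 = 165827.
Right-hand side: Σs = -1641, Σt^3·s = -496190.
Normal equations: [[5, 551]; [551, 165827]]·[p, q]ᵀ = [-1641, -496190]ᵀ.
Eliminating q: 165827·(row 1) − 551·(row 2) gives 525534·p = 165827·(-1641) − 551·(-496190) = 1278583, so p = 1278583/525534.
Then q = ((-496190) − 551·(1278583/525534))/165827 = -1576759/525534.

p = 2.433, q = -3.000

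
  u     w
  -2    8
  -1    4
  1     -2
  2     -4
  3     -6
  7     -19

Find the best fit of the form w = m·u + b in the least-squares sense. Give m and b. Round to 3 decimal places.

With design matrix X, XᵀX = [[68, 10]; [10, 6]] and Xᵀw = [-181, -19]ᵀ.
det = 68·6 − 10² = 308.
m = ((-181)·6 − 10·(-19))/308 = -32/11; b = (68·(-19) − 10·(-181))/308 = 37/22.

m = -2.909, b = 1.682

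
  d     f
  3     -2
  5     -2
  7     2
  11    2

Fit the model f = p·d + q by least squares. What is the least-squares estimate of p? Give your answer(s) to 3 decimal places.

Entries of AᵀA: Σd·d = 204, Σd = 26, Σ1 = 4.
For Aᵀf: Σd·f = 20, Σf = 0.
AᵀA·[p, q]ᵀ = Aᵀf becomes [[204, 26]; [26, 4]]·[p, q]ᵀ = [20, 0]ᵀ.
Determinant 204·4 − 26² = 140.
p = (20·4 − 26·0)/140 = 4/7; q = (204·0 − 26·20)/140 = -26/7.

p = 0.571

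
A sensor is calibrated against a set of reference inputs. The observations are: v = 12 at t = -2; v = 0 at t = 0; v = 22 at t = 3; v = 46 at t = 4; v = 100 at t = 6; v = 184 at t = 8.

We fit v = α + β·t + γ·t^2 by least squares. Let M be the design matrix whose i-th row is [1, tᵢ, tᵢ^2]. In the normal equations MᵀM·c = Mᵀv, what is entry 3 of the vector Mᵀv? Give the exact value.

Entry 3 ↔ basis t^2, so (Mᵀv)_{3} = Σᵢ (t^2)·vᵢ = (4)·(12) + (0)·(0) + (9)·(22) + (16)·(46) + (36)·(100) + (64)·(184) = 16358.

16358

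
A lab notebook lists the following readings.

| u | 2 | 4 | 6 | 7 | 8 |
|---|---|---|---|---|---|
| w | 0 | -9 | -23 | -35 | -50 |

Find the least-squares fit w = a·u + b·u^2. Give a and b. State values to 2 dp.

The normal system AᵀA·[a, b]ᵀ = Aᵀw is [[169, 1143]; [1143, 8065]]·[a, b]ᵀ = [-819, -5887]ᵀ.
Δ = 169·8065 − 1143² = 56536.
a = ((-819)·8065 − 1143·(-5887))/56536 = 61803/28268; b = (169·(-5887) − 1143·(-819))/56536 = -29393/28268.

a = 2.19, b = -1.04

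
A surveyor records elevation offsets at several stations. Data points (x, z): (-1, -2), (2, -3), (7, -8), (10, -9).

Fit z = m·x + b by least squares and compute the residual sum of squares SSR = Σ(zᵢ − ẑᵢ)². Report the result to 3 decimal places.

Entries of MᵀM: Σx·x = 154, Σx = 18, Σ1 = 4.
Moment sums: Σx·z = -150, Σz = -22.
Normal equations: [[154, 18]; [18, 4]]·[m, b]ᵀ = [-150, -22]ᵀ.
Eliminating b: 4·(row 1) − 18·(row 2) gives 292·m = 4·(-150) − 18·(-22) = -204, so m = -51/73.
Then b = ((-22) − 18·(-51/73))/4 = -172/73.
Residuals: -25/73, 55/73, -55/73, 25/73; SSR = 100/73.

SSR = 1.370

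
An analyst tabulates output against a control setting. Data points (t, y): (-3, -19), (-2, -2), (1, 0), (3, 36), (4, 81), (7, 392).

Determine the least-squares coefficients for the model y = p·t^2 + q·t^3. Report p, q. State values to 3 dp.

Forming AᵀA = [[2836, 17800]; [17800, 123268]] and Aᵀy = [20649, 141141]ᵀ gives AᵀA·[p, q]ᵀ = Aᵀy.
Eliminating q: 123268·(row 1) − 17800·(row 2) gives 32748048·p = 123268·20649 − 17800·141141 = 33051132, so p = 918087/909668.
Then q = (141141 − 17800·(918087/909668))/123268 = 908991/909668.

p = 1.009, q = 0.999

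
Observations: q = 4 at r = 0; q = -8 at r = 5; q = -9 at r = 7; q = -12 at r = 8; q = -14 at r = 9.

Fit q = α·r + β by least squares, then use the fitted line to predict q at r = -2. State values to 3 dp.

q̂ = 7.370

MᵀM·[α, β]ᵀ = Mᵀq reads: 219·α + 29·β = -325;  29·α + 5·β = -39.
(Σr·r = 219, Σr = 29, Σ1 = 5, Σr·q = -325, Σq = -39.)
Eliminating β: 5·(row 1) − 29·(row 2) gives 254·α = 5·(-325) − 29·(-39) = -494, so α = -247/127.
Then β = ((-39) − 29·(-247/127))/5 = 442/127.
At r = -2: q̂ = (-247/127)·(-2) + (442/127)·(1) = 936/127.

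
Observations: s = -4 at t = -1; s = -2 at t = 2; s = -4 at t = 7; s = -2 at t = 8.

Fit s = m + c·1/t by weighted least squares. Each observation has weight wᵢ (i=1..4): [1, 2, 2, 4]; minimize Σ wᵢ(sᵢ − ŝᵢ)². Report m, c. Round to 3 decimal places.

m = -2.778, c = 1.272

From the data, Σwᵢ·1 = 9, Σwᵢ·1/t = 11/14, Σwᵢ·1/t·1/t = 1257/784.
And Σwᵢ·s = -24, Σwᵢ·1/t·s = -1/7.
Normal equations: [[9, 11/14]; [11/14, 1257/784]]·[m, c]ᵀ = [-24, -1/7]ᵀ.
Eliminating c: (1257/784)·(row 1) − (11/14)·(row 2) gives (221/16)·m = (1257/784)·(-24) − (11/14)·(-1/7) = -1880/49, so m = -30080/10829.
Then c = ((-1/7) − (11/14)·(-30080/10829))/(1257/784) = 1968/1547.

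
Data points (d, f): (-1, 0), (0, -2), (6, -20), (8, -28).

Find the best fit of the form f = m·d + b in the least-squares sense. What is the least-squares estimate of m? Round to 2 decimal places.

With design matrix A, AᵀA = [[101, 13]; [13, 4]] and Aᵀf = [-344, -50]ᵀ.
det = 101·4 − 13² = 235.
m = ((-344)·4 − 13·(-50))/235 = -726/235; b = (101·(-50) − 13·(-344))/235 = -578/235.

m = -3.09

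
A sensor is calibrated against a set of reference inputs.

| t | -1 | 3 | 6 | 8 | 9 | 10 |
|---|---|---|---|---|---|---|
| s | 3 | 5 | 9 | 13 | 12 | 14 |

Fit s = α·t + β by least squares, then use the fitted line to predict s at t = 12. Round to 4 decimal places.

Normal-equation sums: Σt·t = 291, Σt = 35, Σ1 = 6.
Right-hand side: Σt·s = 418, Σs = 56.
Eliminating β: 6·(row 1) − 35·(row 2) gives 521·α = 6·418 − 35·56 = 548, so α = 548/521.
Then β = (56 − 35·(548/521))/6 = 1666/521.
At t = 12: ŝ = (548/521)·(12) + (1666/521)·(1) = 8242/521.

ŝ = 15.8196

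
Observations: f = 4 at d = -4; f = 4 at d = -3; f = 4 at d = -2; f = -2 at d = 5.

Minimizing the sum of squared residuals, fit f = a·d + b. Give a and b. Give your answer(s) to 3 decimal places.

a = -0.720, b = 1.780

MᵀM·[a, b]ᵀ = Mᵀf reads: 54·a + (-4)·b = -46;  (-4)·a + 4·b = 10.
Δ = 54·4 − (-4)² = 200.
a = ((-46)·4 − (-4)·10)/200 = -18/25; b = (54·10 − (-4)·(-46))/200 = 89/50.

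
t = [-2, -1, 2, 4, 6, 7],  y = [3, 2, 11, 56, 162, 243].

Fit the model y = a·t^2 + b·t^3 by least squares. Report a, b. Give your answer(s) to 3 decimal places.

Entries of AᵀA: Σt^2·t^2 = 3986, Σt^2·t^3 = 25606, Σt^3·t^3 = 168530.
And Σt^2·y = 18693, Σt^3·y = 121987.
AᵀA·[a, b]ᵀ = Aᵀy becomes [[3986, 25606]; [25606, 168530]]·[a, b]ᵀ = [18693, 121987]ᵀ.
Δ = 3986·168530 − 25606² = 16093344.
a = (18693·168530 − 25606·121987)/16093344 = 3341521/2011668; b = (3986·121987 − 25606·18693)/16093344 = 948403/2011668.

a = 1.661, b = 0.471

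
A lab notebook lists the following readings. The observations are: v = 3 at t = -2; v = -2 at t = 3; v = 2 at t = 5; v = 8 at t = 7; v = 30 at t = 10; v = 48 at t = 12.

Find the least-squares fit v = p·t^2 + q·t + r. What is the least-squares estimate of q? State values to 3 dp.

q = -1.746

Normal-equation sums: Σt^2·t^2 = 33859, Σt^2·t = 3215, Σt^2 = 331, Σt·t = 331, Σt = 35, Σ1 = 6.
And Σt^2·v = 10348, Σt·v = 930, Σv = 89.
Normal equations: [[33859, 3215, 331]; [3215, 331, 35]; [331, 35, 6]]·[p, q, r]ᵀ = [10348, 930, 89]ᵀ.
Row-reducing yields p = 486487/988104, q = -1724975/988104, r = -13581/6334.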